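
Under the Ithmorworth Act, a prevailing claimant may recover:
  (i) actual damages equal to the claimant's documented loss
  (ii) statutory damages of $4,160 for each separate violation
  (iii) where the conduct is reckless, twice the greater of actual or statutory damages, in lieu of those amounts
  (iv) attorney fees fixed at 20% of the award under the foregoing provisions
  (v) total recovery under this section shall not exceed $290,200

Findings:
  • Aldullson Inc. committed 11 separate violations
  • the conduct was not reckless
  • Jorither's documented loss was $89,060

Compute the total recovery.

Statutory damages: 11 × $4,160 = $45,760
Conduct not reckless: the in-lieu enhancement does not apply.
Actual plus statutory damages: $89,060 + $45,760 = $134,820
Attorney fees: 20% of $134,820 = $26,964
Total before cap: $134,820 + $26,964 = $161,784
Cap at $290,200: $161,784 is within the cap, no reduction.

$161,784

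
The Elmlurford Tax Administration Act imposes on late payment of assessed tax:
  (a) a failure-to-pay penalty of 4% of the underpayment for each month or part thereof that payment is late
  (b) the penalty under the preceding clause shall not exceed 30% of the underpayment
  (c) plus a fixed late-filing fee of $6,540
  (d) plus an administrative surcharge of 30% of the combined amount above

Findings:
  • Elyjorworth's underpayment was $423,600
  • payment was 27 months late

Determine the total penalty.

Accrued rate: 4% × 27 = 108%, capped at 30% → 30%
Failure-to-pay penalty: 30% of $423,600 = $127,080
Penalty before surcharge: $127,080 + $6,540 = $133,620
Administrative surcharge: 30% of $133,620 = $40,086
Total penalty: $133,620 + $40,086 = $173,706

$173,706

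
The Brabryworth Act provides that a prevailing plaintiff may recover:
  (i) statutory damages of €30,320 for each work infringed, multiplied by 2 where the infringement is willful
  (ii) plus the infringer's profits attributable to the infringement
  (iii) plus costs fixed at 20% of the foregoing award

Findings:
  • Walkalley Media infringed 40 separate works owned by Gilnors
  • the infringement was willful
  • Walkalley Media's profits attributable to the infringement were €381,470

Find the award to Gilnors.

€3,368,484

Statutory damages: 40 × €30,320 = €1,212,800
Doubled: 2 × €1,212,800 = €2,425,600
Combined award: €2,425,600 + €381,470 = €2,807,070
Costs: 20% of €2,807,070 = €561,414
Award plus costs: €2,807,070 + €561,414 = €3,368,484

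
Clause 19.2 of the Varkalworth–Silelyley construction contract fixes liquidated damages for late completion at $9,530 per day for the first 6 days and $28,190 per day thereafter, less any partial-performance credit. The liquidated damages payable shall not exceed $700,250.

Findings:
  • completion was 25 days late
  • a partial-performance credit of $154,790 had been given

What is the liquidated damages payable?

First 6 days: 6 × $9,530 = $57,180
Remaining days: (25 − 6) × $28,190 = $535,610
Accrued per-day damages: $57,180 + $535,610 = $592,790
Less partial-performance credit: $592,790 − $154,790 = $438,000
Cap at $700,250: $438,000 is within the cap, no reduction.

$438,000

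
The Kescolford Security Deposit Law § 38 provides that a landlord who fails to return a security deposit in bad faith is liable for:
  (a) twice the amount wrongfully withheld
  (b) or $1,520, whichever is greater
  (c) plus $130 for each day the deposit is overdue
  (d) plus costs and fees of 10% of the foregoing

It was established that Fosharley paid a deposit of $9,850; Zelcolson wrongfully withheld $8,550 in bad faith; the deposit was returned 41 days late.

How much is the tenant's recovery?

Doubled: 2 × $8,550 = $17,100
Minimum $1,520: $17,100 meets the minimum, no increase.
Late-return penalty: 41 × $130 = $5,330
Damages plus late penalty: $17,100 + $5,330 = $22,430
Costs and fees: 10% of $22,430 = $2,243
Total recovery: $22,430 + $2,243 = $24,673

Recovery: $24,673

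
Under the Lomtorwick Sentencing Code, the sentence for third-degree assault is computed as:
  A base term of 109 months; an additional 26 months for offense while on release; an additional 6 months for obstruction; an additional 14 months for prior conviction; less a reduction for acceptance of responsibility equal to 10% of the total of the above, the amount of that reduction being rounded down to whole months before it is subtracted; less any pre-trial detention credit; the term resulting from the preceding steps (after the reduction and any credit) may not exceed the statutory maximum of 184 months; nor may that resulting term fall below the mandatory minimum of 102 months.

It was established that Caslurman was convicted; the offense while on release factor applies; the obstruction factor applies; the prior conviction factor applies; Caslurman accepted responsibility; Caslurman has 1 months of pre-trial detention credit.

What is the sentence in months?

Offense while on release enhancement: +26 months
Obstruction enhancement: +6 months
Prior conviction enhancement: +14 months
Adjusted term: 109 months + 26 months + 6 months + 14 months = 155 months
Acceptance of responsibility reduction: 10% of 155 months = 15 months (rounded down)
After reduction: 155 − 15 = 140 months
Less pre-trial detention credit: 140 months − 1 months = 139 months
Cap at 184 months: 139 months is within the cap, no reduction.
Minimum 102 months: 139 months meets the minimum, no increase.

139 months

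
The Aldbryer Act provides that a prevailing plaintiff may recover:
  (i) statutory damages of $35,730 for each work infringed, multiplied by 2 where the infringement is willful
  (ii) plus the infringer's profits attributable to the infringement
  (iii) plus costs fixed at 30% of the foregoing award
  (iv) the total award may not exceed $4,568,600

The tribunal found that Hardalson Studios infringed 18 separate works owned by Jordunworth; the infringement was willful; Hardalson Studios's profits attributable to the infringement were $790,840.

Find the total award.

Statutory damages: 18 × $35,730 = $643,140
Doubled: 2 × $643,140 = $1,286,280
Combined award: $1,286,280 + $790,840 = $2,077,120
Costs: 30% of $2,077,120 = $623,136
Award plus costs: $2,077,120 + $623,136 = $2,700,256
Cap at $4,568,600: $2,700,256 is within the cap, no reduction.

Award: $2,700,256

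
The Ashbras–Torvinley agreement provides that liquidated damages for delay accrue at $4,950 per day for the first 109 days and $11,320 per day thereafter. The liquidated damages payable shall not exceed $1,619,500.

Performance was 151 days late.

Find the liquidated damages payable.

First 109 days: 109 × $4,950 = $539,550
Remaining days: (151 − 109) × $11,320 = $475,440
Accrued per-day damages: $539,550 + $475,440 = $1,014,990
Cap at $1,619,500: $1,014,990 is within the cap, no reduction.

$1,014,990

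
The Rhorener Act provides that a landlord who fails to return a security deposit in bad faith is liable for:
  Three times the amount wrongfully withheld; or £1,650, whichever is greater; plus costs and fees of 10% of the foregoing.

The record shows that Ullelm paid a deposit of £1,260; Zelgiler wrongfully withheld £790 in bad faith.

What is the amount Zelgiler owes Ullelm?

£2,607

Trebled: 3 × £790 = £2,370
Minimum £1,650: £2,370 meets the minimum, no increase.
Costs and fees: 10% of £2,370 = £237
Total recovery: £2,370 + £237 = £2,607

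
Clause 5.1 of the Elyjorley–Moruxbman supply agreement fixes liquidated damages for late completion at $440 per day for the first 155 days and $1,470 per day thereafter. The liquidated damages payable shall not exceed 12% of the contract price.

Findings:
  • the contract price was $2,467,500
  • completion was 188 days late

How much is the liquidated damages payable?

First 155 days: 155 × $440 = $68,200
Remaining days: (188 − 155) × $1,470 = $48,510
Accrued per-day damages: $68,200 + $48,510 = $116,710
Cap: 12% of $2,467,500 = $296,100
Cap at $296,100: $116,710 is within the cap, no reduction.

$116,710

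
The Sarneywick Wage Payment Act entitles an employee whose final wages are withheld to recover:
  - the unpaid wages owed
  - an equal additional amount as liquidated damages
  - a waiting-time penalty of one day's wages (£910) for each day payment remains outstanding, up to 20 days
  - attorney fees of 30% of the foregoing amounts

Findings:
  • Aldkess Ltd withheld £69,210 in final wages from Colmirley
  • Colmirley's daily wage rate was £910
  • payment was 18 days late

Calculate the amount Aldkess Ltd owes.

£201,240

Liquidated damages (equal amount): £69,210
Penalty days: min(18, 20) = 18
Waiting-time penalty: 18 × £910 = £16,380
Subtotal: £69,210 + £69,210 + £16,380 = £154,800
Attorney fees: 30% of £154,800 = £46,440
Total award: £154,800 + £46,440 = £201,240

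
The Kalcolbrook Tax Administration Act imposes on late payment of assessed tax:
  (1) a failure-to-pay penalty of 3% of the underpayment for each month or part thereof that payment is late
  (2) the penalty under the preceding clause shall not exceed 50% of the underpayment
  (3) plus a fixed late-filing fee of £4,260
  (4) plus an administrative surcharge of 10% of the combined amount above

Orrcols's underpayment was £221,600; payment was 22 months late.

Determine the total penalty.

Accrued rate: 3% × 22 = 66%, capped at 50% → 50%
Failure-to-pay penalty: 50% of £221,600 = £110,800
Penalty before surcharge: £110,800 + £4,260 = £115,060
Administrative surcharge: 10% of £115,060 = £11,506
Total penalty: £115,060 + £11,506 = £126,566

£126,566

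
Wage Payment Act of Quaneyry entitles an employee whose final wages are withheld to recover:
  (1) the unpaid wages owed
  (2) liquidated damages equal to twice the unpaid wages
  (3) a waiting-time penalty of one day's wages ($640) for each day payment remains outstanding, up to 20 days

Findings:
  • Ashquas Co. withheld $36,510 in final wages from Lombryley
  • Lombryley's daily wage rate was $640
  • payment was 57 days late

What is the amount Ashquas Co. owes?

Doubled: 2 × $36,510 = $73,020
Penalty days: min(57, 20) = 20
Waiting-time penalty: 20 × $640 = $12,800
Total award: $36,510 + $73,020 + $12,800 = $122,330

$122,330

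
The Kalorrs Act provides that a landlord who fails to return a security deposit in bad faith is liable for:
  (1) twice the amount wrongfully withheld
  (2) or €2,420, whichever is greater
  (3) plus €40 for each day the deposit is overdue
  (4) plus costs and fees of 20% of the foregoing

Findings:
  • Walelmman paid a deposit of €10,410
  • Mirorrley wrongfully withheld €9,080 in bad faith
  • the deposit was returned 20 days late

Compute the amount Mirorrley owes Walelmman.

Doubled: 2 × €9,080 = €18,160
Minimum €2,420: €18,160 meets the minimum, no increase.
Late-return penalty: 20 × €40 = €800
Damages plus late penalty: €18,160 + €800 = €18,960
Costs and fees: 20% of €18,960 = €3,792
Total recovery: €18,960 + €3,792 = €22,752

Recovery: €22,752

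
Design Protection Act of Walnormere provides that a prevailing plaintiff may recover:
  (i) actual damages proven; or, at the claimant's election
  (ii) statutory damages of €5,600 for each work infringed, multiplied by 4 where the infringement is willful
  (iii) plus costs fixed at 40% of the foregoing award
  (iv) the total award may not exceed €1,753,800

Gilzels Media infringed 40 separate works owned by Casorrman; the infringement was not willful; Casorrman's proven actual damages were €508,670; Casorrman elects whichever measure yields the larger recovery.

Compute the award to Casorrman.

€712,138

Statutory damages: 40 × €5,600 = €224,000
Infringement not willful: no ×4 enhancement.
Greater of actual damages (€508,670) or statutory damages (€224,000): €508,670
Costs: 40% of €508,670 = €203,468
Award plus costs: €508,670 + €203,468 = €712,138
Cap at €1,753,800: €712,138 is within the cap, no reduction.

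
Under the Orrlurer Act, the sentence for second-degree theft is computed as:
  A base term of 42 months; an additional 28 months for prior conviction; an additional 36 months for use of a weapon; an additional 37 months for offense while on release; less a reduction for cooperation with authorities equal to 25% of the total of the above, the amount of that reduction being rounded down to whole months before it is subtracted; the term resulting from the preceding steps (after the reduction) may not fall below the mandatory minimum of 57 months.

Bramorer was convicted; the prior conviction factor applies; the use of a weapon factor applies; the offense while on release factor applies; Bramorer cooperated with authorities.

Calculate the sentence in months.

Prior conviction enhancement: +28 months
Use of a weapon enhancement: +36 months
Offense while on release enhancement: +37 months
Adjusted term: 42 months + 28 months + 36 months + 37 months = 143 months
Cooperation with authorities reduction: 25% of 143 months = 35 months (rounded down)
After reduction: 143 − 35 = 108 months
Minimum 57 months: 108 months meets the minimum, no increase.

108 months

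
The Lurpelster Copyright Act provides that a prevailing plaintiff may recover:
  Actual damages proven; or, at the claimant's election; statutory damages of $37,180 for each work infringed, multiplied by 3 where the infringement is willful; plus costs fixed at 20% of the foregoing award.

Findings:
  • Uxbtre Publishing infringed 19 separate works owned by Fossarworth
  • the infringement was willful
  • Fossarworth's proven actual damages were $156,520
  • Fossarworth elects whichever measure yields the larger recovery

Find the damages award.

$2,543,112

Statutory damages: 19 × $37,180 = $706,420
Trebled: 3 × $706,420 = $2,119,260
Greater of actual damages ($156,520) or enhanced statutory damages ($2,119,260): $2,119,260
Costs: 20% of $2,119,260 = $423,852
Award plus costs: $2,119,260 + $423,852 = $2,543,112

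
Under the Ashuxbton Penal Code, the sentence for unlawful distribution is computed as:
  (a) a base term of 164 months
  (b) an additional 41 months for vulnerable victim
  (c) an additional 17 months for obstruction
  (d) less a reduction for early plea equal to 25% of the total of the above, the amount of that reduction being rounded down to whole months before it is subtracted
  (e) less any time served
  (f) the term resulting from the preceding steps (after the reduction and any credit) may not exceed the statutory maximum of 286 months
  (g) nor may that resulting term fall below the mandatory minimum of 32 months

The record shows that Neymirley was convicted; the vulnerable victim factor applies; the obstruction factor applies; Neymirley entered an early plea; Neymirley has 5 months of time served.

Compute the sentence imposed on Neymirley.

162 months

Vulnerable victim enhancement: +41 months
Obstruction enhancement: +17 months
Adjusted term: 164 months + 41 months + 17 months = 222 months
Early plea reduction: 25% of 222 months = 55 months (rounded down)
After reduction: 222 − 55 = 167 months
Less time served: 167 months − 5 months = 162 months
Cap at 286 months: 162 months is within the cap, no reduction.
Minimum 32 months: 162 months meets the minimum, no increase.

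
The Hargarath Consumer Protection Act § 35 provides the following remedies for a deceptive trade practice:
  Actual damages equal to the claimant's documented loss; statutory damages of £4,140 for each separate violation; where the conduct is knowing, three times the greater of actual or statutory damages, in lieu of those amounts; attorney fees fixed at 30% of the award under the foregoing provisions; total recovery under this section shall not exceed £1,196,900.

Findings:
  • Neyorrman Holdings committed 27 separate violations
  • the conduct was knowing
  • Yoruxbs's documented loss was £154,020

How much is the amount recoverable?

£600,678

Statutory damages: 27 × £4,140 = £111,780
Greater of actual damages (£154,020) or statutory damages (£111,780): £154,020
Trebled: 3 × £154,020 = £462,060
Attorney fees: 30% of £462,060 = £138,618
Total before cap: £462,060 + £138,618 = £600,678
Cap at £1,196,900: £600,678 is within the cap, no reduction.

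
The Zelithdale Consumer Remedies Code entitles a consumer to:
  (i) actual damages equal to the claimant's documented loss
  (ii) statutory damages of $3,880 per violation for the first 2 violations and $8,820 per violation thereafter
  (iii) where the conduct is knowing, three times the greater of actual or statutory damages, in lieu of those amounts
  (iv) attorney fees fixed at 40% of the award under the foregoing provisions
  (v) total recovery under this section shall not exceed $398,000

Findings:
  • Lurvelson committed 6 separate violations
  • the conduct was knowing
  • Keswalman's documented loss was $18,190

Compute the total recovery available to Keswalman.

First 2 violations: 2 × $3,880 = $7,760
Remaining violations: (6 − 2) × $8,820 = $35,280
Statutory damages: $7,760 + $35,280 = $43,040
Greater of actual damages ($18,190) or statutory damages ($43,040): $43,040
Trebled: 3 × $43,040 = $129,120
Attorney fees: 40% of $129,120 = $51,648
Total before cap: $129,120 + $51,648 = $180,768
Cap at $398,000: $180,768 is within the cap, no reduction.

$180,768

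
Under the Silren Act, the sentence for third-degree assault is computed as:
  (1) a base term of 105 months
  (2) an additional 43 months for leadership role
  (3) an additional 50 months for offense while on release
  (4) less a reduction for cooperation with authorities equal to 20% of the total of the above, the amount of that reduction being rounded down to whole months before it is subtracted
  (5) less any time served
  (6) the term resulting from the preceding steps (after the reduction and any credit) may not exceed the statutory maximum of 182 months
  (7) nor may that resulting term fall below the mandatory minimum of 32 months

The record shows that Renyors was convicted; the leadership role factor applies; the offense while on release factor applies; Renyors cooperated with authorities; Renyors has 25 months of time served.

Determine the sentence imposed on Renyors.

134 months

Leadership role enhancement: +43 months
Offense while on release enhancement: +50 months
Adjusted term: 105 months + 43 months + 50 months = 198 months
Cooperation with authorities reduction: 20% of 198 months = 39 months (rounded down)
After reduction: 198 − 39 = 159 months
Less time served: 159 months − 25 months = 134 months
Cap at 182 months: 134 months is within the cap, no reduction.
Minimum 32 months: 134 months meets the minimum, no increase.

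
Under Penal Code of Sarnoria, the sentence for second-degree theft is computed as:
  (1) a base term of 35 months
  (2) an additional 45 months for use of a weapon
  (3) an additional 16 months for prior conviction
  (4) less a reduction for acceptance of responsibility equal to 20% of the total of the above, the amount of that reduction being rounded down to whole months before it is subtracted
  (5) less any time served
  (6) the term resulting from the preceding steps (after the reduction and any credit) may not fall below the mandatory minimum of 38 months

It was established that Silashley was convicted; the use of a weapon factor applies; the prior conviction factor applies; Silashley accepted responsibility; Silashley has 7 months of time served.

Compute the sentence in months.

Sentence: 70 months

Use of a weapon enhancement: +45 months
Prior conviction enhancement: +16 months
Adjusted term: 35 months + 45 months + 16 months = 96 months
Acceptance of responsibility reduction: 20% of 96 months = 19 months (rounded down)
After reduction: 96 − 19 = 77 months
Less time served: 77 months − 7 months = 70 months
Minimum 38 months: 70 months meets the minimum, no increase.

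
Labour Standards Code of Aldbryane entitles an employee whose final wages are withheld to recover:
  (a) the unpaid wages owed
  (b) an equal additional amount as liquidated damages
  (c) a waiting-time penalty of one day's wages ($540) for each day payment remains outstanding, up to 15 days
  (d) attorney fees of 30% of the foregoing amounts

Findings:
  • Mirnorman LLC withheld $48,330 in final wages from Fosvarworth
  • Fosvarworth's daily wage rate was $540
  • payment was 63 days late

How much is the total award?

Liquidated damages (equal amount): $48,330
Penalty days: min(63, 15) = 15
Waiting-time penalty: 15 × $540 = $8,100
Subtotal: $48,330 + $48,330 + $8,100 = $104,760
Attorney fees: 30% of $104,760 = $31,428
Total award: $104,760 + $31,428 = $136,188

$136,188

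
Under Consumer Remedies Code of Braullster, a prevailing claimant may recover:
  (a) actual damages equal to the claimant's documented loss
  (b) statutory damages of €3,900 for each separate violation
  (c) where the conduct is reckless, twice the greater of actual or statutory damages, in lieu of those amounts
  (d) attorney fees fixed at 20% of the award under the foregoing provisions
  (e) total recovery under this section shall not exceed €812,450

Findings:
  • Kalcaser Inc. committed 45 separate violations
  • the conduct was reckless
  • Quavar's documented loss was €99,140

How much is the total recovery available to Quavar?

Statutory damages: 45 × €3,900 = €175,500
Greater of actual damages (€99,140) or statutory damages (€175,500): €175,500
Doubled: 2 × €175,500 = €351,000
Attorney fees: 20% of €351,000 = €70,200
Total before cap: €351,000 + €70,200 = €421,200
Cap at €812,450: €421,200 is within the cap, no reduction.

Total recovery: €421,200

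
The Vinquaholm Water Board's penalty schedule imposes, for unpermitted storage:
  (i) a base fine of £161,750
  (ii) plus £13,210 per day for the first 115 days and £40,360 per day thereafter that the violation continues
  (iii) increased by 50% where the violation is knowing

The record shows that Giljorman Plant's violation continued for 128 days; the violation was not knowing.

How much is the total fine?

First 115 days: 115 × £13,210 = £1,519,150
Remaining days: (128 − 115) × £40,360 = £524,680
Per-day component: £1,519,150 + £524,680 = £2,043,830
Base plus per-day: £161,750 + £2,043,830 = £2,205,580
The violation was not knowing: no 50% increase.

Civil penalty: £2,205,580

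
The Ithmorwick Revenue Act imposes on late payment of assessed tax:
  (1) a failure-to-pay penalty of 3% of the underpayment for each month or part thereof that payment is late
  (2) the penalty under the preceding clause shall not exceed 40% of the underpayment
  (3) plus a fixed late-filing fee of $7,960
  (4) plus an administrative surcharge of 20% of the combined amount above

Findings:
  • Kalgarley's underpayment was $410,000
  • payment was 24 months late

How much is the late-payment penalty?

$206,352

Accrued rate: 3% × 24 = 72%, capped at 40% → 40%
Failure-to-pay penalty: 40% of $410,000 = $164,000
Penalty before surcharge: $164,000 + $7,960 = $171,960
Administrative surcharge: 20% of $171,960 = $34,392
Total penalty: $171,960 + $34,392 = $206,352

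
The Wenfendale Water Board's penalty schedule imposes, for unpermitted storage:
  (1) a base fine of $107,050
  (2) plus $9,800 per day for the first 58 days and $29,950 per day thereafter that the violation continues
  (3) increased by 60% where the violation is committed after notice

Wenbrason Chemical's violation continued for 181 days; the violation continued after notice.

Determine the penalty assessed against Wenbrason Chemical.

$6,974,880

First 58 days: 58 × $9,800 = $568,400
Remaining days: (181 − 58) × $29,950 = $3,683,850
Per-day component: $568,400 + $3,683,850 = $4,252,250
Base plus per-day: $107,050 + $4,252,250 = $4,359,300
Enhancement: 60% of $4,359,300 = $2,615,580
Enhanced fine: $4,359,300 + $2,615,580 = $6,974,880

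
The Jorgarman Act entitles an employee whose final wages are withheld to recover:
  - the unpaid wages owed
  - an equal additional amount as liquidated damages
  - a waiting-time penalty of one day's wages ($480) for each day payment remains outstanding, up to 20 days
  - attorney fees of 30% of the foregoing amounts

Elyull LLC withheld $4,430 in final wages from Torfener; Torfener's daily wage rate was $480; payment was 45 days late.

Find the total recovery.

$23,998

Liquidated damages (equal amount): $4,430
Penalty days: min(45, 20) = 20
Waiting-time penalty: 20 × $480 = $9,600
Subtotal: $4,430 + $4,430 + $9,600 = $18,460
Attorney fees: 30% of $18,460 = $5,538
Total award: $18,460 + $5,538 = $23,998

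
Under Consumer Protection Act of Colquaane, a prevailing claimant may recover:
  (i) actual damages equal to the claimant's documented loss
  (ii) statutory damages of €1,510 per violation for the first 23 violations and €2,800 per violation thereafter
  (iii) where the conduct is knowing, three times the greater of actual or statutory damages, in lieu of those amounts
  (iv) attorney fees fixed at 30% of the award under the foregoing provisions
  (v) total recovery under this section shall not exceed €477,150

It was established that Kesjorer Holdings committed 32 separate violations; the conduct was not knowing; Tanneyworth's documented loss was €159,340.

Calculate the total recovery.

€285,051

First 23 violations: 23 × €1,510 = €34,730
Remaining violations: (32 − 23) × €2,800 = €25,200
Statutory damages: €34,730 + €25,200 = €59,930
Conduct not knowing: the in-lieu enhancement does not apply.
Actual plus statutory damages: €159,340 + €59,930 = €219,270
Attorney fees: 30% of €219,270 = €65,781
Total before cap: €219,270 + €65,781 = €285,051
Cap at €477,150: €285,051 is within the cap, no reduction.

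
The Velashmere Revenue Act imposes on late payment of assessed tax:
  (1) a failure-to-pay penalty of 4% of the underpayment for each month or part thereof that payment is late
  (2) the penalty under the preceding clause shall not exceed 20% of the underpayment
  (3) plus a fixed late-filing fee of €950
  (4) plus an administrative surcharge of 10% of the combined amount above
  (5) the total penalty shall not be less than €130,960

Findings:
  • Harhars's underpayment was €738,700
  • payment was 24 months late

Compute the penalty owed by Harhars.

Penalty: €163,559

Accrued rate: 4% × 24 = 96%, capped at 20% → 20%
Failure-to-pay penalty: 20% of €738,700 = €147,740
Penalty before surcharge: €147,740 + €950 = €148,690
Administrative surcharge: 10% of €148,690 = €14,869
Total penalty: €148,690 + €14,869 = €163,559
Minimum €130,960: €163,559 meets the minimum, no increase.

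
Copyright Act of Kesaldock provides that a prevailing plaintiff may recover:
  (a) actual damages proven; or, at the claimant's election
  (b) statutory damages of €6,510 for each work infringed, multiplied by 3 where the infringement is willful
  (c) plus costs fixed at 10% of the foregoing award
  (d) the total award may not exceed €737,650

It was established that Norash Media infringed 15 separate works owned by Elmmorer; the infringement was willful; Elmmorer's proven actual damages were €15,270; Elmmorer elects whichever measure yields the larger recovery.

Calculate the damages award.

Statutory damages: 15 × €6,510 = €97,650
Trebled: 3 × €97,650 = €292,950
Greater of actual damages (€15,270) or enhanced statutory damages (€292,950): €292,950
Costs: 10% of €292,950 = €29,295
Award plus costs: €292,950 + €29,295 = €322,245
Cap at €737,650: €322,245 is within the cap, no reduction.

€322,245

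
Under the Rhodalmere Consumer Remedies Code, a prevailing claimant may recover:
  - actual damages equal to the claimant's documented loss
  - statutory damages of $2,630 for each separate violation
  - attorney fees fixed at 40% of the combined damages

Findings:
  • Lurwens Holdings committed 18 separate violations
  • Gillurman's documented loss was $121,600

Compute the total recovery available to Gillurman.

Statutory damages: 18 × $2,630 = $47,340
Combined damages: $121,600 + $47,340 = $168,940
Attorney fees: 40% of $168,940 = $67,576
Total recovery: $168,940 + $67,576 = $236,516

$236,516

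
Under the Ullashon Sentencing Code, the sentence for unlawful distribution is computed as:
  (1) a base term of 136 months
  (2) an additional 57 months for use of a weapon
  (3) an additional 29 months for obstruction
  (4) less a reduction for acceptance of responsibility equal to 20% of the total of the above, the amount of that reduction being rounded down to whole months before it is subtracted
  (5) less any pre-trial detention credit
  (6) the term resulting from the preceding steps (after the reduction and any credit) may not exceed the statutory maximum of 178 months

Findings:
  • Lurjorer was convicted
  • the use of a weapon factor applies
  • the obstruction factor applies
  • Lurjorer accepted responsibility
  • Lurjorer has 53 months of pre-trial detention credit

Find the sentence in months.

Use of a weapon enhancement: +57 months
Obstruction enhancement: +29 months
Adjusted term: 136 months + 57 months + 29 months = 222 months
Acceptance of responsibility reduction: 20% of 222 months = 44 months (rounded down)
After reduction: 222 − 44 = 178 months
Less pre-trial detention credit: 178 months − 53 months = 125 months
Cap at 178 months: 125 months is within the cap, no reduction.

Sentence: 125 months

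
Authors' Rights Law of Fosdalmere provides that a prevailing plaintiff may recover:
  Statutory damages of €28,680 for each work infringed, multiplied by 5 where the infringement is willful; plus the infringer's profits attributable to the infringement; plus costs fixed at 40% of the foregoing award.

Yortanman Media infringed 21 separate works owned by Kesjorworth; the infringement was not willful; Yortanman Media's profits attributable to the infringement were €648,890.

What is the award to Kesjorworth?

Statutory damages: 21 × €28,680 = €602,280
Infringement not willful: no ×5 enhancement.
Combined award: €602,280 + €648,890 = €1,251,170
Costs: 40% of €1,251,170 = €500,468
Award plus costs: €1,251,170 + €500,468 = €1,751,638

€1,751,638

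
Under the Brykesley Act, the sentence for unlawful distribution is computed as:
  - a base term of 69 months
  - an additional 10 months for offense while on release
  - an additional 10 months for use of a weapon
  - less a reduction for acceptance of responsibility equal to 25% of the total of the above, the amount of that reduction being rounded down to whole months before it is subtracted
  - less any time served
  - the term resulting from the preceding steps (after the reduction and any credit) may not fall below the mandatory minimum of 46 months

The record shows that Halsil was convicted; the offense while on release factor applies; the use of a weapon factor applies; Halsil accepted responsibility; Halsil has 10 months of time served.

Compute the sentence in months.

57 months

Offense while on release enhancement: +10 months
Use of a weapon enhancement: +10 months
Adjusted term: 69 months + 10 months + 10 months = 89 months
Acceptance of responsibility reduction: 25% of 89 months = 22 months (rounded down)
After reduction: 89 − 22 = 67 months
Less time served: 67 months − 10 months = 57 months
Minimum 46 months: 57 months meets the minimum, no increase.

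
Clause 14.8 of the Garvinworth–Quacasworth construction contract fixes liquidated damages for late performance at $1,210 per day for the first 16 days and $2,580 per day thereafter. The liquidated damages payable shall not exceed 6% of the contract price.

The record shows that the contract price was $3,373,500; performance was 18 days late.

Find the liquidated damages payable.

First 16 days: 16 × $1,210 = $19,360
Remaining days: (18 − 16) × $2,580 = $5,160
Accrued per-day damages: $19,360 + $5,160 = $24,520
Cap: 6% of $3,373,500 = $202,410
Cap at $202,410: $24,520 is within the cap, no reduction.

$24,520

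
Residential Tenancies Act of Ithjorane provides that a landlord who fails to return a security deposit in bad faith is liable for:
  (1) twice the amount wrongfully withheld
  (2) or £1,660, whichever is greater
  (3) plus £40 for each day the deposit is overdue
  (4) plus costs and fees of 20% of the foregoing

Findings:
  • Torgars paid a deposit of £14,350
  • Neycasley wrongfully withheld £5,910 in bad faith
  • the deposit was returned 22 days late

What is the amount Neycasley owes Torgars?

Doubled: 2 × £5,910 = £11,820
Minimum £1,660: £11,820 meets the minimum, no increase.
Late-return penalty: 22 × £40 = £880
Damages plus late penalty: £11,820 + £880 = £12,700
Costs and fees: 20% of £12,700 = £2,540
Total recovery: £12,700 + £2,540 = £15,240

£15,240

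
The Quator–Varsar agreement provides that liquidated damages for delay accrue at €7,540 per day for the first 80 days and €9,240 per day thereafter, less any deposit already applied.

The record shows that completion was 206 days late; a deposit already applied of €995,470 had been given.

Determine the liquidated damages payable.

First 80 days: 80 × €7,540 = €603,200
Remaining days: (206 − 80) × €9,240 = €1,164,240
Accrued per-day damages: €603,200 + €1,164,240 = €1,767,440
Less deposit already applied: €1,767,440 − €995,470 = €771,970

€771,970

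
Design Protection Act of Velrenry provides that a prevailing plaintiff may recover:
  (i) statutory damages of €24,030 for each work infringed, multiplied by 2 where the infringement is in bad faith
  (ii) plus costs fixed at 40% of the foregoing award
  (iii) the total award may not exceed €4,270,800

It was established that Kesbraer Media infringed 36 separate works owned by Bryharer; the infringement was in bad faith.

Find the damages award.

Statutory damages: 36 × €24,030 = €865,080
Doubled: 2 × €865,080 = €1,730,160
Costs: 40% of €1,730,160 = €692,064
Award plus costs: €1,730,160 + €692,064 = €2,422,224
Cap at €4,270,800: €2,422,224 is within the cap, no reduction.

€2,422,224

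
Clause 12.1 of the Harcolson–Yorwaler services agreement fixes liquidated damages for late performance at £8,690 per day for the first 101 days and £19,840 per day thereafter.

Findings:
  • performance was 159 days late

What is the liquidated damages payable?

First 101 days: 101 × £8,690 = £877,690
Remaining days: (159 − 101) × £19,840 = £1,150,720
Accrued per-day damages: £877,690 + £1,150,720 = £2,028,410

£2,028,410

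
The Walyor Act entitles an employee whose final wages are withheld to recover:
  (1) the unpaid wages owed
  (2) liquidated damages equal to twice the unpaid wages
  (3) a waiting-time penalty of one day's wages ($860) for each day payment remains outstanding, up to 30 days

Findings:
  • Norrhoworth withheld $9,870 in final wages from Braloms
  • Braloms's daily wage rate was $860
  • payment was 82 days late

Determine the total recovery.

$55,410

Doubled: 2 × $9,870 = $19,740
Penalty days: min(82, 30) = 30
Waiting-time penalty: 30 × $860 = $25,800
Total award: $9,870 + $19,740 + $25,800 = $55,410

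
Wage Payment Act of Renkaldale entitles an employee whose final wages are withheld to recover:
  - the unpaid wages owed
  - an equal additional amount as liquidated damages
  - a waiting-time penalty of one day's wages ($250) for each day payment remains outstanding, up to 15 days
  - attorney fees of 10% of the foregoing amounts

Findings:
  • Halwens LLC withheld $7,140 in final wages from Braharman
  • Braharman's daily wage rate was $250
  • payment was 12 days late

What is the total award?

Liquidated damages (equal amount): $7,140
Penalty days: min(12, 15) = 12
Waiting-time penalty: 12 × $250 = $3,000
Subtotal: $7,140 + $7,140 + $3,000 = $17,280
Attorney fees: 10% of $17,280 = $1,728
Total award: $17,280 + $1,728 = $19,008

$19,008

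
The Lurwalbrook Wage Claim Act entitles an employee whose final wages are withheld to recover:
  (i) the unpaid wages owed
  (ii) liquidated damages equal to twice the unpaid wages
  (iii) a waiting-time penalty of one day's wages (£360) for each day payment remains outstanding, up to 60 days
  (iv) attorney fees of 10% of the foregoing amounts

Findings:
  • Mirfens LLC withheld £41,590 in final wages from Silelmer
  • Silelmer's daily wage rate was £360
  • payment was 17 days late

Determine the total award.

Doubled: 2 × £41,590 = £83,180
Penalty days: min(17, 60) = 17
Waiting-time penalty: 17 × £360 = £6,120
Subtotal: £41,590 + £83,180 + £6,120 = £130,890
Attorney fees: 10% of £130,890 = £13,089
Total award: £130,890 + £13,089 = £143,979

£143,979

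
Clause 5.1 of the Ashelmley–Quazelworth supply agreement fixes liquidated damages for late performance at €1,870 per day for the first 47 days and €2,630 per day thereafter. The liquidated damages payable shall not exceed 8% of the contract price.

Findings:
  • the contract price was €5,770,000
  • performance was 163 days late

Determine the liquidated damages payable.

First 47 days: 47 × €1,870 = €87,890
Remaining days: (163 − 47) × €2,630 = €305,080
Accrued per-day damages: €87,890 + €305,080 = €392,970
Cap: 8% of €5,770,000 = €461,600
Cap at €461,600: €392,970 is within the cap, no reduction.

€392,970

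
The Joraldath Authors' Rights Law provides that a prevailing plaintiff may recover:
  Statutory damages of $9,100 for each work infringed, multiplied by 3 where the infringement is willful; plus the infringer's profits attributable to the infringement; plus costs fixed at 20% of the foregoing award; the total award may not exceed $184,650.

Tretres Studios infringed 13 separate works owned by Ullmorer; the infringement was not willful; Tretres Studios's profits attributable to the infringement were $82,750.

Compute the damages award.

$184,650

Statutory damages: 13 × $9,100 = $118,300
Infringement not willful: no ×3 enhancement.
Combined award: $118,300 + $82,750 = $201,050
Costs: 20% of $201,050 = $40,210
Award plus costs: $201,050 + $40,210 = $241,260
Cap at $184,650: $241,260 exceeds the cap → $184,650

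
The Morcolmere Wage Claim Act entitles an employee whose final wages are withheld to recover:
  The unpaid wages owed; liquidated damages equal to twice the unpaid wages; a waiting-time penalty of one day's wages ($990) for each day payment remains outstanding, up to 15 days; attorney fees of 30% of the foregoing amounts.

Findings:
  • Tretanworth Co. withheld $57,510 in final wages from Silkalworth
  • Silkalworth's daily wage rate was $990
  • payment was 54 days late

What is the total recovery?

Doubled: 2 × $57,510 = $115,020
Penalty days: min(54, 15) = 15
Waiting-time penalty: 15 × $990 = $14,850
Subtotal: $57,510 + $115,020 + $14,850 = $187,380
Attorney fees: 30% of $187,380 = $56,214
Total award: $187,380 + $56,214 = $243,594

Total award: $243,594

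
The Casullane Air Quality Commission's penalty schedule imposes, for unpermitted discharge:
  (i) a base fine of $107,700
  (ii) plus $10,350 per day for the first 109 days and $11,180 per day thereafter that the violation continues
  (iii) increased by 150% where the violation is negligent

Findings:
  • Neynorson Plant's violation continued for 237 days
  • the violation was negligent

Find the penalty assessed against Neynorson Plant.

$6,667,225

First 109 days: 109 × $10,350 = $1,128,150
Remaining days: (237 − 109) × $11,180 = $1,431,040
Per-day component: $1,128,150 + $1,431,040 = $2,559,190
Base plus per-day: $107,700 + $2,559,190 = $2,666,890
Enhancement: 150% of $2,666,890 = $4,000,335
Enhanced fine: $2,666,890 + $4,000,335 = $6,667,225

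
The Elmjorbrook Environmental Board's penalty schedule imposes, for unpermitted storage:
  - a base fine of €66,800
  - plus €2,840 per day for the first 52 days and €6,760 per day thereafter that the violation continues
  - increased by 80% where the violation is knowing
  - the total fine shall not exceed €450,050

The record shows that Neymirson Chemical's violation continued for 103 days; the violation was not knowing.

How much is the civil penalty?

€450,050

First 52 days: 52 × €2,840 = €147,680
Remaining days: (103 − 52) × €6,760 = €344,760
Per-day component: €147,680 + €344,760 = €492,440
Base plus per-day: €66,800 + €492,440 = €559,240
The violation was not knowing: no 80% increase.
Cap at €450,050: €559,240 exceeds the cap → €450,050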